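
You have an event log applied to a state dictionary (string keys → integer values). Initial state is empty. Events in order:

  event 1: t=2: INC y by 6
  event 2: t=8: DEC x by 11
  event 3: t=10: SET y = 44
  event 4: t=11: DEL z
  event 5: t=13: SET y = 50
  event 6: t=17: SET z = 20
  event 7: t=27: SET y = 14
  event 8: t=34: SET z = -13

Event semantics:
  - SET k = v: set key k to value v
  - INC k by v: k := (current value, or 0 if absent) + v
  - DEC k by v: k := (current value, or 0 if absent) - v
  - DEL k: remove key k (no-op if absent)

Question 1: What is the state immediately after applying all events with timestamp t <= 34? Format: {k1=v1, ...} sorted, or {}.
Answer: {x=-11, y=14, z=-13}

Derivation:
Apply events with t <= 34 (8 events):
  after event 1 (t=2: INC y by 6): {y=6}
  after event 2 (t=8: DEC x by 11): {x=-11, y=6}
  after event 3 (t=10: SET y = 44): {x=-11, y=44}
  after event 4 (t=11: DEL z): {x=-11, y=44}
  after event 5 (t=13: SET y = 50): {x=-11, y=50}
  after event 6 (t=17: SET z = 20): {x=-11, y=50, z=20}
  after event 7 (t=27: SET y = 14): {x=-11, y=14, z=20}
  after event 8 (t=34: SET z = -13): {x=-11, y=14, z=-13}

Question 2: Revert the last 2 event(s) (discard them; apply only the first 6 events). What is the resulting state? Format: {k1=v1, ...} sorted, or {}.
Keep first 6 events (discard last 2):
  after event 1 (t=2: INC y by 6): {y=6}
  after event 2 (t=8: DEC x by 11): {x=-11, y=6}
  after event 3 (t=10: SET y = 44): {x=-11, y=44}
  after event 4 (t=11: DEL z): {x=-11, y=44}
  after event 5 (t=13: SET y = 50): {x=-11, y=50}
  after event 6 (t=17: SET z = 20): {x=-11, y=50, z=20}

Answer: {x=-11, y=50, z=20}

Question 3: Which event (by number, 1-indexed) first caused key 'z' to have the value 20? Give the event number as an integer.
Looking for first event where z becomes 20:
  event 6: z (absent) -> 20  <-- first match

Answer: 6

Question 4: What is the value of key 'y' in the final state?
Track key 'y' through all 8 events:
  event 1 (t=2: INC y by 6): y (absent) -> 6
  event 2 (t=8: DEC x by 11): y unchanged
  event 3 (t=10: SET y = 44): y 6 -> 44
  event 4 (t=11: DEL z): y unchanged
  event 5 (t=13: SET y = 50): y 44 -> 50
  event 6 (t=17: SET z = 20): y unchanged
  event 7 (t=27: SET y = 14): y 50 -> 14
  event 8 (t=34: SET z = -13): y unchanged
Final: y = 14

Answer: 14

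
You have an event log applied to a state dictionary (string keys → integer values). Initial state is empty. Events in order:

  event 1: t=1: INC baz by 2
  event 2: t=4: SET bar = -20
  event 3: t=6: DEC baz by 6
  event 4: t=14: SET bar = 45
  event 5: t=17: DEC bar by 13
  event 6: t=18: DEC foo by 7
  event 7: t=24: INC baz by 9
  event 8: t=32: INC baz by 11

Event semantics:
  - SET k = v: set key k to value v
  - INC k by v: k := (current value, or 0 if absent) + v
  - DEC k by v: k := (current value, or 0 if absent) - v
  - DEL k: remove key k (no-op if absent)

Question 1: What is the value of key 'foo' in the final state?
Answer: -7

Derivation:
Track key 'foo' through all 8 events:
  event 1 (t=1: INC baz by 2): foo unchanged
  event 2 (t=4: SET bar = -20): foo unchanged
  event 3 (t=6: DEC baz by 6): foo unchanged
  event 4 (t=14: SET bar = 45): foo unchanged
  event 5 (t=17: DEC bar by 13): foo unchanged
  event 6 (t=18: DEC foo by 7): foo (absent) -> -7
  event 7 (t=24: INC baz by 9): foo unchanged
  event 8 (t=32: INC baz by 11): foo unchanged
Final: foo = -7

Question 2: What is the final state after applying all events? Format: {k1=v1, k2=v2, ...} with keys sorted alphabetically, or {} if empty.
  after event 1 (t=1: INC baz by 2): {baz=2}
  after event 2 (t=4: SET bar = -20): {bar=-20, baz=2}
  after event 3 (t=6: DEC baz by 6): {bar=-20, baz=-4}
  after event 4 (t=14: SET bar = 45): {bar=45, baz=-4}
  after event 5 (t=17: DEC bar by 13): {bar=32, baz=-4}
  after event 6 (t=18: DEC foo by 7): {bar=32, baz=-4, foo=-7}
  after event 7 (t=24: INC baz by 9): {bar=32, baz=5, foo=-7}
  after event 8 (t=32: INC baz by 11): {bar=32, baz=16, foo=-7}

Answer: {bar=32, baz=16, foo=-7}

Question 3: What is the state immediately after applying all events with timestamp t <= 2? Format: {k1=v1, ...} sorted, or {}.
Answer: {baz=2}

Derivation:
Apply events with t <= 2 (1 events):
  after event 1 (t=1: INC baz by 2): {baz=2}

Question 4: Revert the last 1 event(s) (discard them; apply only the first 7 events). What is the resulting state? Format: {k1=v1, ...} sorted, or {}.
Answer: {bar=32, baz=5, foo=-7}

Derivation:
Keep first 7 events (discard last 1):
  after event 1 (t=1: INC baz by 2): {baz=2}
  after event 2 (t=4: SET bar = -20): {bar=-20, baz=2}
  after event 3 (t=6: DEC baz by 6): {bar=-20, baz=-4}
  after event 4 (t=14: SET bar = 45): {bar=45, baz=-4}
  after event 5 (t=17: DEC bar by 13): {bar=32, baz=-4}
  after event 6 (t=18: DEC foo by 7): {bar=32, baz=-4, foo=-7}
  after event 7 (t=24: INC baz by 9): {bar=32, baz=5, foo=-7}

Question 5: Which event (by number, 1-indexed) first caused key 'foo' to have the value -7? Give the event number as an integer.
Answer: 6

Derivation:
Looking for first event where foo becomes -7:
  event 6: foo (absent) -> -7  <-- first match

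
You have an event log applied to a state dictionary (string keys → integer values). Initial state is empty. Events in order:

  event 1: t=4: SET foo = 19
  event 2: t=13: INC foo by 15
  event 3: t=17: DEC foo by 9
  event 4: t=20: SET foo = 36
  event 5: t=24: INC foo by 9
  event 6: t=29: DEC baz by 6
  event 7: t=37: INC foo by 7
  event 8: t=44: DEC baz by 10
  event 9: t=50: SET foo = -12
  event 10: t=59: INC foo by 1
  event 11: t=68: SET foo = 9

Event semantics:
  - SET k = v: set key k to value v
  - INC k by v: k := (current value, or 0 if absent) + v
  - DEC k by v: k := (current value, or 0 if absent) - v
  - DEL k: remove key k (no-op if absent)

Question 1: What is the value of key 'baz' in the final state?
Track key 'baz' through all 11 events:
  event 1 (t=4: SET foo = 19): baz unchanged
  event 2 (t=13: INC foo by 15): baz unchanged
  event 3 (t=17: DEC foo by 9): baz unchanged
  event 4 (t=20: SET foo = 36): baz unchanged
  event 5 (t=24: INC foo by 9): baz unchanged
  event 6 (t=29: DEC baz by 6): baz (absent) -> -6
  event 7 (t=37: INC foo by 7): baz unchanged
  event 8 (t=44: DEC baz by 10): baz -6 -> -16
  event 9 (t=50: SET foo = -12): baz unchanged
  event 10 (t=59: INC foo by 1): baz unchanged
  event 11 (t=68: SET foo = 9): baz unchanged
Final: baz = -16

Answer: -16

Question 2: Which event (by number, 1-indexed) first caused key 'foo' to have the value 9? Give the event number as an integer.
Looking for first event where foo becomes 9:
  event 1: foo = 19
  event 2: foo = 34
  event 3: foo = 25
  event 4: foo = 36
  event 5: foo = 45
  event 6: foo = 45
  event 7: foo = 52
  event 8: foo = 52
  event 9: foo = -12
  event 10: foo = -11
  event 11: foo -11 -> 9  <-- first match

Answer: 11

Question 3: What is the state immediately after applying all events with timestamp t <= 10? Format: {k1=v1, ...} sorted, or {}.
Answer: {foo=19}

Derivation:
Apply events with t <= 10 (1 events):
  after event 1 (t=4: SET foo = 19): {foo=19}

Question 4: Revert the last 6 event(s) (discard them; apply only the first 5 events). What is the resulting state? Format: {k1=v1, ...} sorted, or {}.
Keep first 5 events (discard last 6):
  after event 1 (t=4: SET foo = 19): {foo=19}
  after event 2 (t=13: INC foo by 15): {foo=34}
  after event 3 (t=17: DEC foo by 9): {foo=25}
  after event 4 (t=20: SET foo = 36): {foo=36}
  after event 5 (t=24: INC foo by 9): {foo=45}

Answer: {foo=45}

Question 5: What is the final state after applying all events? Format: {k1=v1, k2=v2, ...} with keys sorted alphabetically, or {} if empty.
  after event 1 (t=4: SET foo = 19): {foo=19}
  after event 2 (t=13: INC foo by 15): {foo=34}
  after event 3 (t=17: DEC foo by 9): {foo=25}
  after event 4 (t=20: SET foo = 36): {foo=36}
  after event 5 (t=24: INC foo by 9): {foo=45}
  after event 6 (t=29: DEC baz by 6): {baz=-6, foo=45}
  after event 7 (t=37: INC foo by 7): {baz=-6, foo=52}
  after event 8 (t=44: DEC baz by 10): {baz=-16, foo=52}
  after event 9 (t=50: SET foo = -12): {baz=-16, foo=-12}
  after event 10 (t=59: INC foo by 1): {baz=-16, foo=-11}
  after event 11 (t=68: SET foo = 9): {baz=-16, foo=9}

Answer: {baz=-16, foo=9}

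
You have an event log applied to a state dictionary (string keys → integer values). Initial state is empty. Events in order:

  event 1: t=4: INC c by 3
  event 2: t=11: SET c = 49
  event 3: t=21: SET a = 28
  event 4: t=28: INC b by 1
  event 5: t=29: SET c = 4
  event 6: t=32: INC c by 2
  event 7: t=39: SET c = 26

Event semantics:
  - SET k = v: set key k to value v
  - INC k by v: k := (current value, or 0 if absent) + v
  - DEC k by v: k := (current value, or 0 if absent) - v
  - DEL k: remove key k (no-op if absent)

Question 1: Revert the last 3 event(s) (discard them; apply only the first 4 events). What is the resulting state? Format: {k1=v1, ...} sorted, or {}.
Answer: {a=28, b=1, c=49}

Derivation:
Keep first 4 events (discard last 3):
  after event 1 (t=4: INC c by 3): {c=3}
  after event 2 (t=11: SET c = 49): {c=49}
  after event 3 (t=21: SET a = 28): {a=28, c=49}
  after event 4 (t=28: INC b by 1): {a=28, b=1, c=49}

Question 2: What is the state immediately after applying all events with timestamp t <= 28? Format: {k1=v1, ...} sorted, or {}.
Apply events with t <= 28 (4 events):
  after event 1 (t=4: INC c by 3): {c=3}
  after event 2 (t=11: SET c = 49): {c=49}
  after event 3 (t=21: SET a = 28): {a=28, c=49}
  after event 4 (t=28: INC b by 1): {a=28, b=1, c=49}

Answer: {a=28, b=1, c=49}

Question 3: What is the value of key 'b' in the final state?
Track key 'b' through all 7 events:
  event 1 (t=4: INC c by 3): b unchanged
  event 2 (t=11: SET c = 49): b unchanged
  event 3 (t=21: SET a = 28): b unchanged
  event 4 (t=28: INC b by 1): b (absent) -> 1
  event 5 (t=29: SET c = 4): b unchanged
  event 6 (t=32: INC c by 2): b unchanged
  event 7 (t=39: SET c = 26): b unchanged
Final: b = 1

Answer: 1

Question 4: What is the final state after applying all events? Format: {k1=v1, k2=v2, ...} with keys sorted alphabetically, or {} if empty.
  after event 1 (t=4: INC c by 3): {c=3}
  after event 2 (t=11: SET c = 49): {c=49}
  after event 3 (t=21: SET a = 28): {a=28, c=49}
  after event 4 (t=28: INC b by 1): {a=28, b=1, c=49}
  after event 5 (t=29: SET c = 4): {a=28, b=1, c=4}
  after event 6 (t=32: INC c by 2): {a=28, b=1, c=6}
  after event 7 (t=39: SET c = 26): {a=28, b=1, c=26}

Answer: {a=28, b=1, c=26}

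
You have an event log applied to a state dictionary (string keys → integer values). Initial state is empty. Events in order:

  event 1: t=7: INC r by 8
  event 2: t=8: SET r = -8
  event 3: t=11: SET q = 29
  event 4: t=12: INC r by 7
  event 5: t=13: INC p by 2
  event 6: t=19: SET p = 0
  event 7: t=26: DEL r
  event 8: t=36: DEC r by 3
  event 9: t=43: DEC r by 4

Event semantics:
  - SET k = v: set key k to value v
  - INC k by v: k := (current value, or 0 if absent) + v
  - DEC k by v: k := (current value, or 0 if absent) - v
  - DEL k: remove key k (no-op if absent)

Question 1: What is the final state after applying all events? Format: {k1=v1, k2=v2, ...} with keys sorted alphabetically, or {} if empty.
Answer: {p=0, q=29, r=-7}

Derivation:
  after event 1 (t=7: INC r by 8): {r=8}
  after event 2 (t=8: SET r = -8): {r=-8}
  after event 3 (t=11: SET q = 29): {q=29, r=-8}
  after event 4 (t=12: INC r by 7): {q=29, r=-1}
  after event 5 (t=13: INC p by 2): {p=2, q=29, r=-1}
  after event 6 (t=19: SET p = 0): {p=0, q=29, r=-1}
  after event 7 (t=26: DEL r): {p=0, q=29}
  after event 8 (t=36: DEC r by 3): {p=0, q=29, r=-3}
  after event 9 (t=43: DEC r by 4): {p=0, q=29, r=-7}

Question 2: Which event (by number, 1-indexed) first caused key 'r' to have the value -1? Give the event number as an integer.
Looking for first event where r becomes -1:
  event 1: r = 8
  event 2: r = -8
  event 3: r = -8
  event 4: r -8 -> -1  <-- first match

Answer: 4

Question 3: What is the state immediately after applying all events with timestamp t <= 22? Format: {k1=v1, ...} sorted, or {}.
Answer: {p=0, q=29, r=-1}

Derivation:
Apply events with t <= 22 (6 events):
  after event 1 (t=7: INC r by 8): {r=8}
  after event 2 (t=8: SET r = -8): {r=-8}
  after event 3 (t=11: SET q = 29): {q=29, r=-8}
  after event 4 (t=12: INC r by 7): {q=29, r=-1}
  after event 5 (t=13: INC p by 2): {p=2, q=29, r=-1}
  after event 6 (t=19: SET p = 0): {p=0, q=29, r=-1}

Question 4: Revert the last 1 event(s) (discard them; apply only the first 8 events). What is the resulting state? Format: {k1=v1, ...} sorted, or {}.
Keep first 8 events (discard last 1):
  after event 1 (t=7: INC r by 8): {r=8}
  after event 2 (t=8: SET r = -8): {r=-8}
  after event 3 (t=11: SET q = 29): {q=29, r=-8}
  after event 4 (t=12: INC r by 7): {q=29, r=-1}
  after event 5 (t=13: INC p by 2): {p=2, q=29, r=-1}
  after event 6 (t=19: SET p = 0): {p=0, q=29, r=-1}
  after event 7 (t=26: DEL r): {p=0, q=29}
  after event 8 (t=36: DEC r by 3): {p=0, q=29, r=-3}

Answer: {p=0, q=29, r=-3}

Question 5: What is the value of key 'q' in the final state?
Track key 'q' through all 9 events:
  event 1 (t=7: INC r by 8): q unchanged
  event 2 (t=8: SET r = -8): q unchanged
  event 3 (t=11: SET q = 29): q (absent) -> 29
  event 4 (t=12: INC r by 7): q unchanged
  event 5 (t=13: INC p by 2): q unchanged
  event 6 (t=19: SET p = 0): q unchanged
  event 7 (t=26: DEL r): q unchanged
  event 8 (t=36: DEC r by 3): q unchanged
  event 9 (t=43: DEC r by 4): q unchanged
Final: q = 29

Answer: 29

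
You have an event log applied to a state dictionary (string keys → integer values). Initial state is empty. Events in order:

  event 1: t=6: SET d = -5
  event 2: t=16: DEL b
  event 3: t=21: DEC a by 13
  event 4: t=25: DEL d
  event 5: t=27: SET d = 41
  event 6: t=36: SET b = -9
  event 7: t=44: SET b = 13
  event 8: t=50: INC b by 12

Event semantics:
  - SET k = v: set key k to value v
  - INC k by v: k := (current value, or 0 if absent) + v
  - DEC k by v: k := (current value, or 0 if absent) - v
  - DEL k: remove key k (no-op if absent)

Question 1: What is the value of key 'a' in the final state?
Track key 'a' through all 8 events:
  event 1 (t=6: SET d = -5): a unchanged
  event 2 (t=16: DEL b): a unchanged
  event 3 (t=21: DEC a by 13): a (absent) -> -13
  event 4 (t=25: DEL d): a unchanged
  event 5 (t=27: SET d = 41): a unchanged
  event 6 (t=36: SET b = -9): a unchanged
  event 7 (t=44: SET b = 13): a unchanged
  event 8 (t=50: INC b by 12): a unchanged
Final: a = -13

Answer: -13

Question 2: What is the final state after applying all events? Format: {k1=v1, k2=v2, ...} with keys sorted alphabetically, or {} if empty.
  after event 1 (t=6: SET d = -5): {d=-5}
  after event 2 (t=16: DEL b): {d=-5}
  after event 3 (t=21: DEC a by 13): {a=-13, d=-5}
  after event 4 (t=25: DEL d): {a=-13}
  after event 5 (t=27: SET d = 41): {a=-13, d=41}
  after event 6 (t=36: SET b = -9): {a=-13, b=-9, d=41}
  after event 7 (t=44: SET b = 13): {a=-13, b=13, d=41}
  after event 8 (t=50: INC b by 12): {a=-13, b=25, d=41}

Answer: {a=-13, b=25, d=41}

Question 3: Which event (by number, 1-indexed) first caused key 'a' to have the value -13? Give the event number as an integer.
Answer: 3

Derivation:
Looking for first event where a becomes -13:
  event 3: a (absent) -> -13  <-- first match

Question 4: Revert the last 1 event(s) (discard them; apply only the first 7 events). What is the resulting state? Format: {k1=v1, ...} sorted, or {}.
Answer: {a=-13, b=13, d=41}

Derivation:
Keep first 7 events (discard last 1):
  after event 1 (t=6: SET d = -5): {d=-5}
  after event 2 (t=16: DEL b): {d=-5}
  after event 3 (t=21: DEC a by 13): {a=-13, d=-5}
  after event 4 (t=25: DEL d): {a=-13}
  after event 5 (t=27: SET d = 41): {a=-13, d=41}
  after event 6 (t=36: SET b = -9): {a=-13, b=-9, d=41}
  after event 7 (t=44: SET b = 13): {a=-13, b=13, d=41}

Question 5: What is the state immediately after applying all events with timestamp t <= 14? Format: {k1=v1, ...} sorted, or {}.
Apply events with t <= 14 (1 events):
  after event 1 (t=6: SET d = -5): {d=-5}

Answer: {d=-5}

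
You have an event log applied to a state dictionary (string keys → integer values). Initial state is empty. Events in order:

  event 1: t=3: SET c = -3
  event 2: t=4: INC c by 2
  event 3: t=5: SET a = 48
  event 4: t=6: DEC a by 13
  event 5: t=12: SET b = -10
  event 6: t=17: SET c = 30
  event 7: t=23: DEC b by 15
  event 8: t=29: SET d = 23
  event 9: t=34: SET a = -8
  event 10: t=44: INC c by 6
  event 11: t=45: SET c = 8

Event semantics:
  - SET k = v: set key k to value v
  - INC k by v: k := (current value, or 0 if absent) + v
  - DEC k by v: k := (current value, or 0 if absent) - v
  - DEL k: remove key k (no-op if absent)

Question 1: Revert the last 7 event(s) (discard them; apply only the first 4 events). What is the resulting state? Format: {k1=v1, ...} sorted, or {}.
Answer: {a=35, c=-1}

Derivation:
Keep first 4 events (discard last 7):
  after event 1 (t=3: SET c = -3): {c=-3}
  after event 2 (t=4: INC c by 2): {c=-1}
  after event 3 (t=5: SET a = 48): {a=48, c=-1}
  after event 4 (t=6: DEC a by 13): {a=35, c=-1}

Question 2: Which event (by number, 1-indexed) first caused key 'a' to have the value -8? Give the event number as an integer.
Answer: 9

Derivation:
Looking for first event where a becomes -8:
  event 3: a = 48
  event 4: a = 35
  event 5: a = 35
  event 6: a = 35
  event 7: a = 35
  event 8: a = 35
  event 9: a 35 -> -8  <-- first match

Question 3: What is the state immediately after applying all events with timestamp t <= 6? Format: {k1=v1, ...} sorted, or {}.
Answer: {a=35, c=-1}

Derivation:
Apply events with t <= 6 (4 events):
  after event 1 (t=3: SET c = -3): {c=-3}
  after event 2 (t=4: INC c by 2): {c=-1}
  after event 3 (t=5: SET a = 48): {a=48, c=-1}
  after event 4 (t=6: DEC a by 13): {a=35, c=-1}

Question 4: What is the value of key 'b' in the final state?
Track key 'b' through all 11 events:
  event 1 (t=3: SET c = -3): b unchanged
  event 2 (t=4: INC c by 2): b unchanged
  event 3 (t=5: SET a = 48): b unchanged
  event 4 (t=6: DEC a by 13): b unchanged
  event 5 (t=12: SET b = -10): b (absent) -> -10
  event 6 (t=17: SET c = 30): b unchanged
  event 7 (t=23: DEC b by 15): b -10 -> -25
  event 8 (t=29: SET d = 23): b unchanged
  event 9 (t=34: SET a = -8): b unchanged
  event 10 (t=44: INC c by 6): b unchanged
  event 11 (t=45: SET c = 8): b unchanged
Final: b = -25

Answer: -25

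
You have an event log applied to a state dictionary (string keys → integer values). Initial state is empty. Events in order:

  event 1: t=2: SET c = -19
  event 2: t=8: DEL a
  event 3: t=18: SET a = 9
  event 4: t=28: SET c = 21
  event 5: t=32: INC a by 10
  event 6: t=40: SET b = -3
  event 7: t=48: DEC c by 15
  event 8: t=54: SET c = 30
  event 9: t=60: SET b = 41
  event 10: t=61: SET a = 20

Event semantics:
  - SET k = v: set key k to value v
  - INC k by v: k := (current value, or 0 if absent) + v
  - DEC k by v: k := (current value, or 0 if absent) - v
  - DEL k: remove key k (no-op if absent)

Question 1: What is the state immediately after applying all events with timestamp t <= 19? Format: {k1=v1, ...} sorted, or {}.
Apply events with t <= 19 (3 events):
  after event 1 (t=2: SET c = -19): {c=-19}
  after event 2 (t=8: DEL a): {c=-19}
  after event 3 (t=18: SET a = 9): {a=9, c=-19}

Answer: {a=9, c=-19}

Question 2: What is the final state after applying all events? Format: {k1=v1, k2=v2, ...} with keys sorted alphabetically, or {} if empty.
Answer: {a=20, b=41, c=30}

Derivation:
  after event 1 (t=2: SET c = -19): {c=-19}
  after event 2 (t=8: DEL a): {c=-19}
  after event 3 (t=18: SET a = 9): {a=9, c=-19}
  after event 4 (t=28: SET c = 21): {a=9, c=21}
  after event 5 (t=32: INC a by 10): {a=19, c=21}
  after event 6 (t=40: SET b = -3): {a=19, b=-3, c=21}
  after event 7 (t=48: DEC c by 15): {a=19, b=-3, c=6}
  after event 8 (t=54: SET c = 30): {a=19, b=-3, c=30}
  after event 9 (t=60: SET b = 41): {a=19, b=41, c=30}
  after event 10 (t=61: SET a = 20): {a=20, b=41, c=30}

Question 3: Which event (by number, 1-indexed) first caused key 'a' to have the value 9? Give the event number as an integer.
Looking for first event where a becomes 9:
  event 3: a (absent) -> 9  <-- first match

Answer: 3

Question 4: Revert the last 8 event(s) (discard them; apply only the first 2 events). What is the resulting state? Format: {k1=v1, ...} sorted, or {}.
Keep first 2 events (discard last 8):
  after event 1 (t=2: SET c = -19): {c=-19}
  after event 2 (t=8: DEL a): {c=-19}

Answer: {c=-19}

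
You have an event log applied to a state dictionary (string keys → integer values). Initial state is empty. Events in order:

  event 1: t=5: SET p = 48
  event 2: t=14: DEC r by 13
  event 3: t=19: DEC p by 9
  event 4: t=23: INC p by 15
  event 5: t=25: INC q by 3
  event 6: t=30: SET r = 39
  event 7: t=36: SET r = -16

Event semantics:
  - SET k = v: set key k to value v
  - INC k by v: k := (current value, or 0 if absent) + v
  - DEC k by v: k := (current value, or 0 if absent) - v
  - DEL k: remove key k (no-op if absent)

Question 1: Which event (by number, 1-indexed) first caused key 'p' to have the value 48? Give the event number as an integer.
Answer: 1

Derivation:
Looking for first event where p becomes 48:
  event 1: p (absent) -> 48  <-- first match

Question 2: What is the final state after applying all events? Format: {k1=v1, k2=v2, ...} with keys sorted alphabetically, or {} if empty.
Answer: {p=54, q=3, r=-16}

Derivation:
  after event 1 (t=5: SET p = 48): {p=48}
  after event 2 (t=14: DEC r by 13): {p=48, r=-13}
  after event 3 (t=19: DEC p by 9): {p=39, r=-13}
  after event 4 (t=23: INC p by 15): {p=54, r=-13}
  after event 5 (t=25: INC q by 3): {p=54, q=3, r=-13}
  after event 6 (t=30: SET r = 39): {p=54, q=3, r=39}
  after event 7 (t=36: SET r = -16): {p=54, q=3, r=-16}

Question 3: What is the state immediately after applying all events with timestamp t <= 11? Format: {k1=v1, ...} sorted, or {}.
Answer: {p=48}

Derivation:
Apply events with t <= 11 (1 events):
  after event 1 (t=5: SET p = 48): {p=48}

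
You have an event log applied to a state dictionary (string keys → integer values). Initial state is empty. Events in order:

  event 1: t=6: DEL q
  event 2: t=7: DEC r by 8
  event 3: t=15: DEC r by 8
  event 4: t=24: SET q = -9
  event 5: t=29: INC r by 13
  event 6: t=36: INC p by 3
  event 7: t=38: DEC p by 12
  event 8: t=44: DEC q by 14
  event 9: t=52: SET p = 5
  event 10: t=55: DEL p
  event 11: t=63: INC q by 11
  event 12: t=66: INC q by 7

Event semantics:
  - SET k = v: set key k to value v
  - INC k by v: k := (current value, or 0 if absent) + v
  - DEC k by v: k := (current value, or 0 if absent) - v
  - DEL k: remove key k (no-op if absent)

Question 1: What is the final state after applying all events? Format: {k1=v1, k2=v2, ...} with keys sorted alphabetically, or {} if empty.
Answer: {q=-5, r=-3}

Derivation:
  after event 1 (t=6: DEL q): {}
  after event 2 (t=7: DEC r by 8): {r=-8}
  after event 3 (t=15: DEC r by 8): {r=-16}
  after event 4 (t=24: SET q = -9): {q=-9, r=-16}
  after event 5 (t=29: INC r by 13): {q=-9, r=-3}
  after event 6 (t=36: INC p by 3): {p=3, q=-9, r=-3}
  after event 7 (t=38: DEC p by 12): {p=-9, q=-9, r=-3}
  after event 8 (t=44: DEC q by 14): {p=-9, q=-23, r=-3}
  after event 9 (t=52: SET p = 5): {p=5, q=-23, r=-3}
  after event 10 (t=55: DEL p): {q=-23, r=-3}
  after event 11 (t=63: INC q by 11): {q=-12, r=-3}
  after event 12 (t=66: INC q by 7): {q=-5, r=-3}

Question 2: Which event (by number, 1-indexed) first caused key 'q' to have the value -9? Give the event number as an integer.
Looking for first event where q becomes -9:
  event 4: q (absent) -> -9  <-- first match

Answer: 4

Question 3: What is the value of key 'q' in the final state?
Answer: -5

Derivation:
Track key 'q' through all 12 events:
  event 1 (t=6: DEL q): q (absent) -> (absent)
  event 2 (t=7: DEC r by 8): q unchanged
  event 3 (t=15: DEC r by 8): q unchanged
  event 4 (t=24: SET q = -9): q (absent) -> -9
  event 5 (t=29: INC r by 13): q unchanged
  event 6 (t=36: INC p by 3): q unchanged
  event 7 (t=38: DEC p by 12): q unchanged
  event 8 (t=44: DEC q by 14): q -9 -> -23
  event 9 (t=52: SET p = 5): q unchanged
  event 10 (t=55: DEL p): q unchanged
  event 11 (t=63: INC q by 11): q -23 -> -12
  event 12 (t=66: INC q by 7): q -12 -> -5
Final: q = -5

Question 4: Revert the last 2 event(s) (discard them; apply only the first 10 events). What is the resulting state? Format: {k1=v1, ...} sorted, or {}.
Answer: {q=-23, r=-3}

Derivation:
Keep first 10 events (discard last 2):
  after event 1 (t=6: DEL q): {}
  after event 2 (t=7: DEC r by 8): {r=-8}
  after event 3 (t=15: DEC r by 8): {r=-16}
  after event 4 (t=24: SET q = -9): {q=-9, r=-16}
  after event 5 (t=29: INC r by 13): {q=-9, r=-3}
  after event 6 (t=36: INC p by 3): {p=3, q=-9, r=-3}
  after event 7 (t=38: DEC p by 12): {p=-9, q=-9, r=-3}
  after event 8 (t=44: DEC q by 14): {p=-9, q=-23, r=-3}
  after event 9 (t=52: SET p = 5): {p=5, q=-23, r=-3}
  after event 10 (t=55: DEL p): {q=-23, r=-3}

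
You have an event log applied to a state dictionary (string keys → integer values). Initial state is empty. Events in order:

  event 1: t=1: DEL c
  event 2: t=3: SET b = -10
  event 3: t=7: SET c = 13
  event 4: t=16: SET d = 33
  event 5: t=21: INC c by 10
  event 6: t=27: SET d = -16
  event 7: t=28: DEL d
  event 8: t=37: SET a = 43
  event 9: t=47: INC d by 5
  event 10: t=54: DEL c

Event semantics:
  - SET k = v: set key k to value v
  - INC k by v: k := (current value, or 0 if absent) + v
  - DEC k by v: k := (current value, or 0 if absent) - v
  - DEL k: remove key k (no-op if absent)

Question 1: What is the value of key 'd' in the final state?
Answer: 5

Derivation:
Track key 'd' through all 10 events:
  event 1 (t=1: DEL c): d unchanged
  event 2 (t=3: SET b = -10): d unchanged
  event 3 (t=7: SET c = 13): d unchanged
  event 4 (t=16: SET d = 33): d (absent) -> 33
  event 5 (t=21: INC c by 10): d unchanged
  event 6 (t=27: SET d = -16): d 33 -> -16
  event 7 (t=28: DEL d): d -16 -> (absent)
  event 8 (t=37: SET a = 43): d unchanged
  event 9 (t=47: INC d by 5): d (absent) -> 5
  event 10 (t=54: DEL c): d unchanged
Final: d = 5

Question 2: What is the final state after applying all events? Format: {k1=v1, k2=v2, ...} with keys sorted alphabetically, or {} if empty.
  after event 1 (t=1: DEL c): {}
  after event 2 (t=3: SET b = -10): {b=-10}
  after event 3 (t=7: SET c = 13): {b=-10, c=13}
  after event 4 (t=16: SET d = 33): {b=-10, c=13, d=33}
  after event 5 (t=21: INC c by 10): {b=-10, c=23, d=33}
  after event 6 (t=27: SET d = -16): {b=-10, c=23, d=-16}
  after event 7 (t=28: DEL d): {b=-10, c=23}
  after event 8 (t=37: SET a = 43): {a=43, b=-10, c=23}
  after event 9 (t=47: INC d by 5): {a=43, b=-10, c=23, d=5}
  after event 10 (t=54: DEL c): {a=43, b=-10, d=5}

Answer: {a=43, b=-10, d=5}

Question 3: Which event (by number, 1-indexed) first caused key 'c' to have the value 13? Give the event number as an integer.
Looking for first event where c becomes 13:
  event 3: c (absent) -> 13  <-- first match

Answer: 3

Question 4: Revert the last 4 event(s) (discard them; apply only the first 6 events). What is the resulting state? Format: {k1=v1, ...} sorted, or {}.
Answer: {b=-10, c=23, d=-16}

Derivation:
Keep first 6 events (discard last 4):
  after event 1 (t=1: DEL c): {}
  after event 2 (t=3: SET b = -10): {b=-10}
  after event 3 (t=7: SET c = 13): {b=-10, c=13}
  after event 4 (t=16: SET d = 33): {b=-10, c=13, d=33}
  after event 5 (t=21: INC c by 10): {b=-10, c=23, d=33}
  after event 6 (t=27: SET d = -16): {b=-10, c=23, d=-16}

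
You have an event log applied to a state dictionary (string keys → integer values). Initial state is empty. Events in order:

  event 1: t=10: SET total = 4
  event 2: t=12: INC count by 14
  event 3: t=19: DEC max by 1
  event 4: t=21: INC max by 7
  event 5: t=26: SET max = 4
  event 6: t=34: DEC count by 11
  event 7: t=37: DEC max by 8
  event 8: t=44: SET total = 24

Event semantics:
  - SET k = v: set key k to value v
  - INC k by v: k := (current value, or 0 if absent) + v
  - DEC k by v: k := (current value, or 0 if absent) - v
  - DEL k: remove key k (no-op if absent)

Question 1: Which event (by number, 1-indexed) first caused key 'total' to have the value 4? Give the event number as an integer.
Answer: 1

Derivation:
Looking for first event where total becomes 4:
  event 1: total (absent) -> 4  <-- first match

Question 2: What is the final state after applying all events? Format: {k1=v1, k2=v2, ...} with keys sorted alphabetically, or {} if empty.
Answer: {count=3, max=-4, total=24}

Derivation:
  after event 1 (t=10: SET total = 4): {total=4}
  after event 2 (t=12: INC count by 14): {count=14, total=4}
  after event 3 (t=19: DEC max by 1): {count=14, max=-1, total=4}
  after event 4 (t=21: INC max by 7): {count=14, max=6, total=4}
  after event 5 (t=26: SET max = 4): {count=14, max=4, total=4}
  after event 6 (t=34: DEC count by 11): {count=3, max=4, total=4}
  after event 7 (t=37: DEC max by 8): {count=3, max=-4, total=4}
  after event 8 (t=44: SET total = 24): {count=3, max=-4, total=24}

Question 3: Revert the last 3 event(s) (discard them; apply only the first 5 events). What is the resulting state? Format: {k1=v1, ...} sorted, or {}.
Answer: {count=14, max=4, total=4}

Derivation:
Keep first 5 events (discard last 3):
  after event 1 (t=10: SET total = 4): {total=4}
  after event 2 (t=12: INC count by 14): {count=14, total=4}
  after event 3 (t=19: DEC max by 1): {count=14, max=-1, total=4}
  after event 4 (t=21: INC max by 7): {count=14, max=6, total=4}
  after event 5 (t=26: SET max = 4): {count=14, max=4, total=4}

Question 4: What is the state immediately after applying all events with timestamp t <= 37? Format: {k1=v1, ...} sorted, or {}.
Answer: {count=3, max=-4, total=4}

Derivation:
Apply events with t <= 37 (7 events):
  after event 1 (t=10: SET total = 4): {total=4}
  after event 2 (t=12: INC count by 14): {count=14, total=4}
  after event 3 (t=19: DEC max by 1): {count=14, max=-1, total=4}
  after event 4 (t=21: INC max by 7): {count=14, max=6, total=4}
  after event 5 (t=26: SET max = 4): {count=14, max=4, total=4}
  after event 6 (t=34: DEC count by 11): {count=3, max=4, total=4}
  after event 7 (t=37: DEC max by 8): {count=3, max=-4, total=4}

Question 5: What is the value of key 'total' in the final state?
Track key 'total' through all 8 events:
  event 1 (t=10: SET total = 4): total (absent) -> 4
  event 2 (t=12: INC count by 14): total unchanged
  event 3 (t=19: DEC max by 1): total unchanged
  event 4 (t=21: INC max by 7): total unchanged
  event 5 (t=26: SET max = 4): total unchanged
  event 6 (t=34: DEC count by 11): total unchanged
  event 7 (t=37: DEC max by 8): total unchanged
  event 8 (t=44: SET total = 24): total 4 -> 24
Final: total = 24

Answer: 24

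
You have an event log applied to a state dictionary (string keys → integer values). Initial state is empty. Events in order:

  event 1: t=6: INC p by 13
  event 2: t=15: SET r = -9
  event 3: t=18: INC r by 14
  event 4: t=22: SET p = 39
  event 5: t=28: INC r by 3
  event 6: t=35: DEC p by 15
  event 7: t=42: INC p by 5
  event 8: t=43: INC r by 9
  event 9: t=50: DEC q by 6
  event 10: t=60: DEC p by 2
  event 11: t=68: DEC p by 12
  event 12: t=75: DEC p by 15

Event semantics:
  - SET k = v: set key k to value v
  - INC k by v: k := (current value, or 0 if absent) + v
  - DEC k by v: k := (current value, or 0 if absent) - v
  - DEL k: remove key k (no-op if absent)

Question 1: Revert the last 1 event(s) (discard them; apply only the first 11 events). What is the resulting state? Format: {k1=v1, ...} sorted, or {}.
Keep first 11 events (discard last 1):
  after event 1 (t=6: INC p by 13): {p=13}
  after event 2 (t=15: SET r = -9): {p=13, r=-9}
  after event 3 (t=18: INC r by 14): {p=13, r=5}
  after event 4 (t=22: SET p = 39): {p=39, r=5}
  after event 5 (t=28: INC r by 3): {p=39, r=8}
  after event 6 (t=35: DEC p by 15): {p=24, r=8}
  after event 7 (t=42: INC p by 5): {p=29, r=8}
  after event 8 (t=43: INC r by 9): {p=29, r=17}
  after event 9 (t=50: DEC q by 6): {p=29, q=-6, r=17}
  after event 10 (t=60: DEC p by 2): {p=27, q=-6, r=17}
  after event 11 (t=68: DEC p by 12): {p=15, q=-6, r=17}

Answer: {p=15, q=-6, r=17}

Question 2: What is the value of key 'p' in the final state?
Answer: 0

Derivation:
Track key 'p' through all 12 events:
  event 1 (t=6: INC p by 13): p (absent) -> 13
  event 2 (t=15: SET r = -9): p unchanged
  event 3 (t=18: INC r by 14): p unchanged
  event 4 (t=22: SET p = 39): p 13 -> 39
  event 5 (t=28: INC r by 3): p unchanged
  event 6 (t=35: DEC p by 15): p 39 -> 24
  event 7 (t=42: INC p by 5): p 24 -> 29
  event 8 (t=43: INC r by 9): p unchanged
  event 9 (t=50: DEC q by 6): p unchanged
  event 10 (t=60: DEC p by 2): p 29 -> 27
  event 11 (t=68: DEC p by 12): p 27 -> 15
  event 12 (t=75: DEC p by 15): p 15 -> 0
Final: p = 0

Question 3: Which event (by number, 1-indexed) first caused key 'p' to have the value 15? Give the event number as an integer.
Answer: 11

Derivation:
Looking for first event where p becomes 15:
  event 1: p = 13
  event 2: p = 13
  event 3: p = 13
  event 4: p = 39
  event 5: p = 39
  event 6: p = 24
  event 7: p = 29
  event 8: p = 29
  event 9: p = 29
  event 10: p = 27
  event 11: p 27 -> 15  <-- first match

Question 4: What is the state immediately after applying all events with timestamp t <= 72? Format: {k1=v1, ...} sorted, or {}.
Apply events with t <= 72 (11 events):
  after event 1 (t=6: INC p by 13): {p=13}
  after event 2 (t=15: SET r = -9): {p=13, r=-9}
  after event 3 (t=18: INC r by 14): {p=13, r=5}
  after event 4 (t=22: SET p = 39): {p=39, r=5}
  after event 5 (t=28: INC r by 3): {p=39, r=8}
  after event 6 (t=35: DEC p by 15): {p=24, r=8}
  after event 7 (t=42: INC p by 5): {p=29, r=8}
  after event 8 (t=43: INC r by 9): {p=29, r=17}
  after event 9 (t=50: DEC q by 6): {p=29, q=-6, r=17}
  after event 10 (t=60: DEC p by 2): {p=27, q=-6, r=17}
  after event 11 (t=68: DEC p by 12): {p=15, q=-6, r=17}

Answer: {p=15, q=-6, r=17}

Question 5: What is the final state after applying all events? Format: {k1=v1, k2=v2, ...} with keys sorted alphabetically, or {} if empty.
Answer: {p=0, q=-6, r=17}

Derivation:
  after event 1 (t=6: INC p by 13): {p=13}
  after event 2 (t=15: SET r = -9): {p=13, r=-9}
  after event 3 (t=18: INC r by 14): {p=13, r=5}
  after event 4 (t=22: SET p = 39): {p=39, r=5}
  after event 5 (t=28: INC r by 3): {p=39, r=8}
  after event 6 (t=35: DEC p by 15): {p=24, r=8}
  after event 7 (t=42: INC p by 5): {p=29, r=8}
  after event 8 (t=43: INC r by 9): {p=29, r=17}
  after event 9 (t=50: DEC q by 6): {p=29, q=-6, r=17}
  after event 10 (t=60: DEC p by 2): {p=27, q=-6, r=17}
  after event 11 (t=68: DEC p by 12): {p=15, q=-6, r=17}
  after event 12 (t=75: DEC p by 15): {p=0, q=-6, r=17}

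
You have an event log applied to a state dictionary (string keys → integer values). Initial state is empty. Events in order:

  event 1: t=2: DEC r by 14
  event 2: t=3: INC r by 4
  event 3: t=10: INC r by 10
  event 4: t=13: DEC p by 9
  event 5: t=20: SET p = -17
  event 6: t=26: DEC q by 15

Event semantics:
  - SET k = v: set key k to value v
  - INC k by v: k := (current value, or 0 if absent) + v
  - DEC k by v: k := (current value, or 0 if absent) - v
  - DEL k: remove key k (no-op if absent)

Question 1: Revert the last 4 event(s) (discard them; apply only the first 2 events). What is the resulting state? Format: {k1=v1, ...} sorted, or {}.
Keep first 2 events (discard last 4):
  after event 1 (t=2: DEC r by 14): {r=-14}
  after event 2 (t=3: INC r by 4): {r=-10}

Answer: {r=-10}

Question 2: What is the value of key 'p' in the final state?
Track key 'p' through all 6 events:
  event 1 (t=2: DEC r by 14): p unchanged
  event 2 (t=3: INC r by 4): p unchanged
  event 3 (t=10: INC r by 10): p unchanged
  event 4 (t=13: DEC p by 9): p (absent) -> -9
  event 5 (t=20: SET p = -17): p -9 -> -17
  event 6 (t=26: DEC q by 15): p unchanged
Final: p = -17

Answer: -17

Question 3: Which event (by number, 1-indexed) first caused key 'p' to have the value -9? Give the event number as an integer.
Answer: 4

Derivation:
Looking for first event where p becomes -9:
  event 4: p (absent) -> -9  <-- first match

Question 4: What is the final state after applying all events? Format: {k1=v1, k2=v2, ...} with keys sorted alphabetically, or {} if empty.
  after event 1 (t=2: DEC r by 14): {r=-14}
  after event 2 (t=3: INC r by 4): {r=-10}
  after event 3 (t=10: INC r by 10): {r=0}
  after event 4 (t=13: DEC p by 9): {p=-9, r=0}
  after event 5 (t=20: SET p = -17): {p=-17, r=0}
  after event 6 (t=26: DEC q by 15): {p=-17, q=-15, r=0}

Answer: {p=-17, q=-15, r=0}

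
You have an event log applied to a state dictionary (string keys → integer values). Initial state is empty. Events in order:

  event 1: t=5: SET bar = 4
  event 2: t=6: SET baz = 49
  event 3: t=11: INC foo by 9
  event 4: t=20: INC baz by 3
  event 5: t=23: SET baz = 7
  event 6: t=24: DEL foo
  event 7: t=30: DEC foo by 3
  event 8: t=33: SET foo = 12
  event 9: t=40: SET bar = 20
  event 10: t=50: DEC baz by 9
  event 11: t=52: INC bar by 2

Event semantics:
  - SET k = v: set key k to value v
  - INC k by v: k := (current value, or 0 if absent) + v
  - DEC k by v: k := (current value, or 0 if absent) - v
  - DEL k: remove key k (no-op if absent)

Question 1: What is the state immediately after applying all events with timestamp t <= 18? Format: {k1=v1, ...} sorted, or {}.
Answer: {bar=4, baz=49, foo=9}

Derivation:
Apply events with t <= 18 (3 events):
  after event 1 (t=5: SET bar = 4): {bar=4}
  after event 2 (t=6: SET baz = 49): {bar=4, baz=49}
  after event 3 (t=11: INC foo by 9): {bar=4, baz=49, foo=9}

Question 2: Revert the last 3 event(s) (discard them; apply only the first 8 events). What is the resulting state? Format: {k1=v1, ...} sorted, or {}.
Answer: {bar=4, baz=7, foo=12}

Derivation:
Keep first 8 events (discard last 3):
  after event 1 (t=5: SET bar = 4): {bar=4}
  after event 2 (t=6: SET baz = 49): {bar=4, baz=49}
  after event 3 (t=11: INC foo by 9): {bar=4, baz=49, foo=9}
  after event 4 (t=20: INC baz by 3): {bar=4, baz=52, foo=9}
  after event 5 (t=23: SET baz = 7): {bar=4, baz=7, foo=9}
  after event 6 (t=24: DEL foo): {bar=4, baz=7}
  after event 7 (t=30: DEC foo by 3): {bar=4, baz=7, foo=-3}
  after event 8 (t=33: SET foo = 12): {bar=4, baz=7, foo=12}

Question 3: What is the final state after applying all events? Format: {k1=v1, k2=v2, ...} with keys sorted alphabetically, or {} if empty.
  after event 1 (t=5: SET bar = 4): {bar=4}
  after event 2 (t=6: SET baz = 49): {bar=4, baz=49}
  after event 3 (t=11: INC foo by 9): {bar=4, baz=49, foo=9}
  after event 4 (t=20: INC baz by 3): {bar=4, baz=52, foo=9}
  after event 5 (t=23: SET baz = 7): {bar=4, baz=7, foo=9}
  after event 6 (t=24: DEL foo): {bar=4, baz=7}
  after event 7 (t=30: DEC foo by 3): {bar=4, baz=7, foo=-3}
  after event 8 (t=33: SET foo = 12): {bar=4, baz=7, foo=12}
  after event 9 (t=40: SET bar = 20): {bar=20, baz=7, foo=12}
  after event 10 (t=50: DEC baz by 9): {bar=20, baz=-2, foo=12}
  after event 11 (t=52: INC bar by 2): {bar=22, baz=-2, foo=12}

Answer: {bar=22, baz=-2, foo=12}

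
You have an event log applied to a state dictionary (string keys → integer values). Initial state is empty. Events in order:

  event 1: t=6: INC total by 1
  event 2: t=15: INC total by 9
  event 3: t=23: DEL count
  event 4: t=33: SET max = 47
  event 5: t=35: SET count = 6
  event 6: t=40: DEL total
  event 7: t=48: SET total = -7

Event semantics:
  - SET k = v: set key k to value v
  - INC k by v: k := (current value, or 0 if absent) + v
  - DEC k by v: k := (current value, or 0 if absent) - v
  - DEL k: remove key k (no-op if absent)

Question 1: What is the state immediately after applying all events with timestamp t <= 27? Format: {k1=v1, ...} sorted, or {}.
Apply events with t <= 27 (3 events):
  after event 1 (t=6: INC total by 1): {total=1}
  after event 2 (t=15: INC total by 9): {total=10}
  after event 3 (t=23: DEL count): {total=10}

Answer: {total=10}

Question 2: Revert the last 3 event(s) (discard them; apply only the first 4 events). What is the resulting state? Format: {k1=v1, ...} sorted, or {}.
Keep first 4 events (discard last 3):
  after event 1 (t=6: INC total by 1): {total=1}
  after event 2 (t=15: INC total by 9): {total=10}
  after event 3 (t=23: DEL count): {total=10}
  after event 4 (t=33: SET max = 47): {max=47, total=10}

Answer: {max=47, total=10}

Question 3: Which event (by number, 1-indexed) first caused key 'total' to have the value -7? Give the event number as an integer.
Answer: 7

Derivation:
Looking for first event where total becomes -7:
  event 1: total = 1
  event 2: total = 10
  event 3: total = 10
  event 4: total = 10
  event 5: total = 10
  event 6: total = (absent)
  event 7: total (absent) -> -7  <-- first match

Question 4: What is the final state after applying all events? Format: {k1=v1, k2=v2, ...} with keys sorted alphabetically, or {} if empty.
Answer: {count=6, max=47, total=-7}

Derivation:
  after event 1 (t=6: INC total by 1): {total=1}
  after event 2 (t=15: INC total by 9): {total=10}
  after event 3 (t=23: DEL count): {total=10}
  after event 4 (t=33: SET max = 47): {max=47, total=10}
  after event 5 (t=35: SET count = 6): {count=6, max=47, total=10}
  after event 6 (t=40: DEL total): {count=6, max=47}
  after event 7 (t=48: SET total = -7): {count=6, max=47, total=-7}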